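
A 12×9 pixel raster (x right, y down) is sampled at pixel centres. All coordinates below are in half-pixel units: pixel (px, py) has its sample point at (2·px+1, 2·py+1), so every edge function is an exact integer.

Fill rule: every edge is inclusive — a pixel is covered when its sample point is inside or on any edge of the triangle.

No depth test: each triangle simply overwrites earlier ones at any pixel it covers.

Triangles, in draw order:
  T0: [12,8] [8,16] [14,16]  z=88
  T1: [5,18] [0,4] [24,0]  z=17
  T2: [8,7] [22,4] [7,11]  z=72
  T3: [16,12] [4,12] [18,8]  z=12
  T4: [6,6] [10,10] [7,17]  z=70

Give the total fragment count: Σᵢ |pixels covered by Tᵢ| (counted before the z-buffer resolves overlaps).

T0:
  2·area = 48  (B↔C swapped to make it positive)
  edge (12, 8)→(14, 16): d=(2,8) inclusive
  edge (14, 16)→(8, 16): d=(-6,0) inclusive
  edge (8, 16)→(12, 8): d=(4,-8) inclusive
    (5,5)@(11, 11): e=[14,30,4] → █
    (6,5)@(13, 11): e=[-2,30,20] → ·
    (5,6)@(11, 13): e=[18,18,12] → █
    (6,6)@(13, 13): e=[2,18,28] → █
    (7,6)@(15, 13): e=[-14,18,44] → ·
    (4,7)@(9, 15): e=[38,6,4] → █
    (7,7)@(15, 15): e=[-10,6,52] → ·
    (4,8)@(9, 17): e=[42,-6,12] → ·
    (5,8)@(11, 17): e=[26,-6,28] → ·
    (6,8)@(13, 17): e=[10,-6,44] → ·
  covered (6 px):
    · · · · · · · · · · · ·
    · · · · · · · · · · · ·
    · · · · · · · · · · · ·
    · · · · · · · · · · · ·
    · · · · · · · · · · · ·
    · · · · · █ · · · · · ·
    · · · · · █ █ · · · · ·
    · · · · █ █ █ · · · · ·
    · · · · · · · · · · · ·
T1:
  2·area = 356
  edge (5, 18)→(0, 4): d=(-5,-14) inclusive
  edge (0, 4)→(24, 0): d=(24,-4) inclusive
  edge (24, 0)→(5, 18): d=(-19,18) inclusive
    (9,0)@(19, 1): e=[281,4,71] → █
    (10,0)@(21, 1): e=[309,12,35] → █
    (11,0)@(23, 1): e=[337,20,-1] → ·
    (3,1)@(7, 3): e=[103,4,249] → █
    (4,1)@(9, 3): e=[131,12,213] → █
    (5,1)@(11, 3): e=[159,20,177] → █
    (6,1)@(13, 3): e=[187,28,141] → █
    (7,1)@(15, 3): e=[215,36,105] → █
    (8,1)@(17, 3): e=[243,44,69] → █
    (10,1)@(21, 3): e=[299,60,-3] → ·
    (0,2)@(1, 5): e=[9,28,319] → █
    (1,2)@(3, 5): e=[37,36,283] → █
  covered (42 px):
    · · · · · · · · · █ █ ·
    · · · █ █ █ █ █ █ █ · ·
    █ █ █ █ █ █ █ █ █ · · ·
    · █ █ █ █ █ █ █ · · · ·
    · █ █ █ █ █ █ · · · · ·
    · █ █ █ █ █ · · · · · ·
    · · █ █ █ · · · · · · ·
    · · █ █ · · · · · · · ·
    · · █ · · · · · · · · ·
T2:
  2·area = 53
  edge (8, 7)→(22, 4): d=(14,-3) inclusive
  edge (22, 4)→(7, 11): d=(-15,7) inclusive
  edge (7, 11)→(8, 7): d=(1,-4) inclusive
    (4,1)@(9, 3): e=[-53,106,0] → ·  [on edge]
    (9,2)@(19, 5): e=[5,6,42] → █
    (10,2)@(21, 5): e=[11,-8,50] → ·
    (4,3)@(9, 7): e=[3,46,4] → █
    (5,3)@(11, 7): e=[9,32,12] → █
    (6,3)@(13, 7): e=[15,18,20] → █
    (7,3)@(15, 7): e=[21,4,28] → █
    (8,3)@(17, 7): e=[27,-10,36] → ·
    (9,3)@(19, 7): e=[33,-24,44] → ·
    (4,4)@(9, 9): e=[31,16,6] → █
    (6,4)@(13, 9): e=[43,-12,22] → ·
    (7,4)@(15, 9): e=[49,-26,30] → ·
    (3,5)@(7, 11): e=[53,0,0] → █  [on edge]
  covered (8 px):
    · · · · · · · · · · · ·
    · · · · · · · · · · · ·
    · · · · · · · · · █ · ·
    · · · · █ █ █ █ · · · ·
    · · · · █ █ · · · · · ·
    · · · █ · · · · · · · ·
    · · · · · · · · · · · ·
    · · · · · · · · · · · ·
    · · · · · · · · · · · ·
T3:
  2·area = 48
  edge (16, 12)→(4, 12): d=(-12,0) inclusive
  edge (4, 12)→(18, 8): d=(14,-4) inclusive
  edge (18, 8)→(16, 12): d=(-2,4) inclusive
    (7,4)@(15, 9): e=[36,2,10] → █
    (8,4)@(17, 9): e=[36,10,2] → █
    (9,4)@(19, 9): e=[36,18,-6] → ·
    (4,5)@(9, 11): e=[12,6,30] → █
    (5,5)@(11, 11): e=[12,14,22] → █
    (6,5)@(13, 11): e=[12,22,14] → █
    (8,5)@(17, 11): e=[12,38,-2] → ·
    (4,6)@(9, 13): e=[-12,34,26] → ·
    (5,6)@(11, 13): e=[-12,42,18] → ·
    (6,6)@(13, 13): e=[-12,50,10] → ·
    (7,6)@(15, 13): e=[-12,58,2] → ·
  covered (6 px):
    · · · · · · · · · · · ·
    · · · · · · · · · · · ·
    · · · · · · · · · · · ·
    · · · · · · · · · · · ·
    · · · · · · · █ █ · · ·
    · · · · █ █ █ █ · · · ·
    · · · · · · · · · · · ·
    · · · · · · · · · · · ·
    · · · · · · · · · · · ·
T4:
  2·area = 40
  edge (6, 6)→(10, 10): d=(4,4) inclusive
  edge (10, 10)→(7, 17): d=(-3,7) inclusive
  edge (7, 17)→(6, 6): d=(-1,-11) inclusive
    (0,0)@(1, 1): e=[0,90,-50] → ·  [on edge]
    (1,1)@(3, 3): e=[0,70,-30] → ·  [on edge]
    (6,1)@(13, 3): e=[-40,0,80] → ·  [on edge]
    (2,2)@(5, 5): e=[0,50,-10] → ·  [on edge]
    (3,3)@(7, 7): e=[0,30,10] → █  [on edge]
    (4,3)@(9, 7): e=[-8,16,32] → ·
    (3,4)@(7, 9): e=[8,24,8] → █
    (4,4)@(9, 9): e=[0,10,30] → █  [on edge]
    (5,4)@(11, 9): e=[-8,-4,52] → ·
    (3,5)@(7, 11): e=[16,18,6] → █
    (5,5)@(11, 11): e=[0,-10,50] → ·  [on edge]
    (3,6)@(7, 13): e=[24,12,4] → █
    (6,6)@(13, 13): e=[0,-30,70] → ·  [on edge]
    (7,7)@(15, 15): e=[0,-50,90] → ·  [on edge]
    (3,8)@(7, 17): e=[40,0,0] → █  [on edge]
    (8,8)@(17, 17): e=[0,-70,110] → ·  [on edge]
  covered (8 px):
    · · · · · · · · · · · ·
    · · · · · · · · · · · ·
    · · · · · · · · · · · ·
    · · · █ · · · · · · · ·
    · · · █ █ · · · · · · ·
    · · · █ █ · · · · · · ·
    · · · █ · · · · · · · ·
    · · · █ · · · · · · · ·
    · · · █ · · · · · · · ·

Answer: 70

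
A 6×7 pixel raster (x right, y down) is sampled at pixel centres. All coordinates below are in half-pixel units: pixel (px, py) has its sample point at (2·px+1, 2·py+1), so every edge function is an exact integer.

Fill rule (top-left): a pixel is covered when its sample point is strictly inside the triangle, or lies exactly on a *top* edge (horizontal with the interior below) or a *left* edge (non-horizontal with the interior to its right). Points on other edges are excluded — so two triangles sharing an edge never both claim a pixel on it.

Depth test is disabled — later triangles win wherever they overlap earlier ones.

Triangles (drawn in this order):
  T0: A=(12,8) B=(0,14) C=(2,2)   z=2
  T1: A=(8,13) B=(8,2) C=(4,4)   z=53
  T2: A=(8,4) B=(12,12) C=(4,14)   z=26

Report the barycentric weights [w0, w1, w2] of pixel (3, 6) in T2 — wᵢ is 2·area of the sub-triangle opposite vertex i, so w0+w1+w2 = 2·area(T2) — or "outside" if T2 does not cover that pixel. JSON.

T0:
  2·area = 132
  edge (12, 8)→(0, 14): d=(-12,6) right/bottom  bias=-1
  edge (0, 14)→(2, 2): d=(2,-12) top-left  bias=+0
  edge (2, 2)→(12, 8): d=(10,6) right/bottom  bias=-1
    (1,1)@(3, 3): e=[114,14,4] → X
    (2,1)@(5, 3): e=[102,38,-8] → .
    (1,2)@(3, 5): e=[90,18,24] → X
    (2,2)@(5, 5): e=[78,42,12] → X
    (3,2)@(7, 5): e=[66,66,0] → .  [on edge]
    (1,3)@(3, 7): e=[66,22,44] → X
    (3,3)@(7, 7): e=[42,70,20] → X
    (4,3)@(9, 7): e=[30,94,8] → X
    (5,3)@(11, 7): e=[18,118,-4] → .
    (0,4)@(1, 9): e=[54,2,76] → X
    (5,4)@(11, 9): e=[-6,122,16] → .
    (0,5)@(1, 11): e=[30,6,96] → X
  covered (16 px):
    . . . . . .
    . X . . . .
    . X X . . .
    . X X X X .
    X X X X X .
    X X X . . .
    X . . . . .
T1:
  2·area = 44  (B↔C swapped to make it positive)
  edge (8, 13)→(4, 4): d=(-4,-9) top-left  bias=+0
  edge (4, 4)→(8, 2): d=(4,-2) top-left  bias=+0
  edge (8, 2)→(8, 13): d=(0,11) right/bottom  bias=-1
    (3,1)@(7, 3): e=[31,2,11] → X
    (4,1)@(9, 3): e=[49,6,-11] → .
    (2,2)@(5, 5): e=[5,6,33] → X
    (4,2)@(9, 5): e=[41,14,-11] → .
    (2,3)@(5, 7): e=[-3,14,33] → .
    (3,3)@(7, 7): e=[15,18,11] → X
    (4,3)@(9, 7): e=[33,22,-11] → .
    (3,4)@(7, 9): e=[7,26,11] → X
    (4,4)@(9, 9): e=[25,30,-11] → .
    (3,5)@(7, 11): e=[-1,34,11] → .
  covered (5 px):
    . . . . . .
    . . . X . .
    . . X X . .
    . . . X . .
    . . . X . .
    . . . . . .
    . . . . . .
T2:
  2·area = 72
  edge (8, 4)→(12, 12): d=(4,8) right/bottom  bias=-1
  edge (12, 12)→(4, 14): d=(-8,2) right/bottom  bias=-1
  edge (4, 14)→(8, 4): d=(4,-10) top-left  bias=+0
    (3,3)@(7, 7): e=[20,50,2] → X
    (4,3)@(9, 7): e=[4,46,22] → X
    (5,3)@(11, 7): e=[-12,42,42] → .
    (3,4)@(7, 9): e=[28,34,10] → X
    (5,4)@(11, 9): e=[-4,26,50] → .
    (3,5)@(7, 11): e=[36,18,18] → X
    (5,5)@(11, 11): e=[4,10,58] → X
    (2,6)@(5, 13): e=[60,6,6] → X
    (4,6)@(9, 13): e=[28,-2,46] → .
    (5,6)@(11, 13): e=[12,-6,66] → .
  covered (9 px):
    . . . . . .
    . . . . . .
    . . . . . .
    . . . X X .
    . . . X X .
    . . . X X X
    . . X X . .

Answer: [2,26,44]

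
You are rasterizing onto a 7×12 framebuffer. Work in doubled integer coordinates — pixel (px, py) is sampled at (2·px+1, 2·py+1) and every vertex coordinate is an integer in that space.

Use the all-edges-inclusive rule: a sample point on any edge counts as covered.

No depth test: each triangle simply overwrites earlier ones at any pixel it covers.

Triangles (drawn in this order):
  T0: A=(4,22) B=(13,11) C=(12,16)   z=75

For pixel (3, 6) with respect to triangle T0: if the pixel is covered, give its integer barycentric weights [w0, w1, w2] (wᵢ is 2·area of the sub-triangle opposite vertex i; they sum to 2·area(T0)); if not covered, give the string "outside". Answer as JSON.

T0:
  2·area = 34
  edge (4, 22)→(13, 11): d=(9,-11) inclusive
  edge (13, 11)→(12, 16): d=(-1,5) inclusive
  edge (12, 16)→(4, 22): d=(-8,6) inclusive
    (6,5)@(13, 11): e=[0,0,34] → █  [on edge]
    (6,6)@(13, 13): e=[18,-2,18] → ·
    (5,7)@(11, 15): e=[14,6,14] → █
    (6,7)@(13, 15): e=[36,-4,2] → ·
    (4,8)@(9, 17): e=[10,14,10] → █
    (5,8)@(11, 17): e=[32,4,-2] → ·
    (3,9)@(7, 19): e=[6,22,6] → █
    (4,9)@(9, 19): e=[28,12,-6] → ·
    (2,10)@(5, 21): e=[2,30,2] → █
    (3,10)@(7, 21): e=[24,20,-10] → ·
    (5,10)@(11, 21): e=[68,0,-34] → ·  [on edge]
    (2,11)@(5, 23): e=[20,28,-14] → ·
  covered (5 px):
    · · · · · · ·
    · · · · · · ·
    · · · · · · ·
    · · · · · · ·
    · · · · · · ·
    · · · · · · █
    · · · · · · ·
    · · · · · █ ·
    · · · · █ · ·
    · · · █ · · ·
    · · █ · · · ·
    · · · · · · ·

Answer: "outside"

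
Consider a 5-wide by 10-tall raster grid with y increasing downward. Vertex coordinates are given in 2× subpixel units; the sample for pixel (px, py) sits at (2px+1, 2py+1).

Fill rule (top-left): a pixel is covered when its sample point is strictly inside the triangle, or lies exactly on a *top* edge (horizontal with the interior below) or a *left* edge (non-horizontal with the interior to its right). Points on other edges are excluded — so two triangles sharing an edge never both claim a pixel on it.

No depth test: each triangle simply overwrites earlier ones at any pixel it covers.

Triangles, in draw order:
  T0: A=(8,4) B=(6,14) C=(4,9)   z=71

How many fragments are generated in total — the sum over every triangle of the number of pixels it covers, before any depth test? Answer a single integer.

T0:
  2·area = 30
  edge (8, 4)→(6, 14): d=(-2,10) right/bottom  bias=-1
  edge (6, 14)→(4, 9): d=(-2,-5) top-left  bias=+0
  edge (4, 9)→(8, 4): d=(4,-5) top-left  bias=+0
    (3,3)@(7, 7): e=[4,19,7] → #
    (4,3)@(9, 7): e=[-16,29,17] → ·
    (2,4)@(5, 9): e=[20,5,5] → #
    (3,4)@(7, 9): e=[0,15,15] → ·  [on edge]
    (2,5)@(5, 11): e=[16,1,13] → #
    (3,5)@(7, 11): e=[-4,11,23] → ·
    (2,6)@(5, 13): e=[12,-3,21] → ·
    (2,9)@(5, 19): e=[0,-15,45] → ·  [on edge]
  covered (3 px):
    · · · · ·
    · · · · ·
    · · · · ·
    · · · # ·
    · · # · ·
    · · # · ·
    · · · · ·
    · · · · ·
    · · · · ·
    · · · · ·

Result: 3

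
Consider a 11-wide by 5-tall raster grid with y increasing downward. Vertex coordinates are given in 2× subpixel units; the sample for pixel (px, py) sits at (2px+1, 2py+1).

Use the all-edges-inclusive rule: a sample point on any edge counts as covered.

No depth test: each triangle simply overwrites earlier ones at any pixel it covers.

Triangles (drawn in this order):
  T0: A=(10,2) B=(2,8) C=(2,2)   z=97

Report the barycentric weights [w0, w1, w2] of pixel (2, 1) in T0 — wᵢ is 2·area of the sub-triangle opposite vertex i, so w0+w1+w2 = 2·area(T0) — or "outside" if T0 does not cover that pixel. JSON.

T0:
  2·area = 48
  edge (10, 2)→(2, 8): d=(-8,6) inclusive
  edge (2, 8)→(2, 2): d=(0,-6) inclusive
  edge (2, 2)→(10, 2): d=(8,0) inclusive
    (1,1)@(3, 3): e=[34,6,8] → █
    (2,1)@(5, 3): e=[22,18,8] → █
    (3,1)@(7, 3): e=[10,30,8] → █
    (4,1)@(9, 3): e=[-2,42,8] → ·
    (1,2)@(3, 5): e=[18,6,24] → █
    (3,2)@(7, 5): e=[-6,30,24] → ·
    (1,3)@(3, 7): e=[2,6,40] → █
    (2,3)@(5, 7): e=[-10,18,40] → ·
    (1,4)@(3, 9): e=[-14,6,56] → ·
  covered (6 px):
    · · · · · · · · · · ·
    · █ █ █ · · · · · · ·
    · █ █ · · · · · · · ·
    · █ · · · · · · · · ·
    · · · · · · · · · · ·

Answer: [18,8,22]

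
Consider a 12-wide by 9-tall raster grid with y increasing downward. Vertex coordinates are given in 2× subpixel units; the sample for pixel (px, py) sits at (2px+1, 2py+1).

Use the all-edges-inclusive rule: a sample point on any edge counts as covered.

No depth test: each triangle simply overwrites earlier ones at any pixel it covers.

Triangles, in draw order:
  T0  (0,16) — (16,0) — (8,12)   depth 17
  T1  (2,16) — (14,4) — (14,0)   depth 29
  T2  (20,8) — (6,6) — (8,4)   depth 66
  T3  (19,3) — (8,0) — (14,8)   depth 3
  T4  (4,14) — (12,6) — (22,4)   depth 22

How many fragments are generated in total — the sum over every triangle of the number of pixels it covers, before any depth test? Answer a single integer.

T0:
  2·area = 64
  edge (0, 16)→(16, 0): d=(16,-16) inclusive
  edge (16, 0)→(8, 12): d=(-8,12) inclusive
  edge (8, 12)→(0, 16): d=(-8,4) inclusive
    (7,0)@(15, 1): e=[0,4,60] → █  [on edge]
    (8,0)@(17, 1): e=[32,-20,52] → ·
    (6,1)@(13, 3): e=[0,12,52] → █  [on edge]
    (7,1)@(15, 3): e=[32,-12,44] → ·
    (5,2)@(11, 5): e=[0,20,44] → █  [on edge]
    (6,2)@(13, 5): e=[32,-4,36] → ·
    (4,3)@(9, 7): e=[0,28,36] → █  [on edge]
    (6,3)@(13, 7): e=[64,-20,20] → ·
    (3,4)@(7, 9): e=[0,36,28] → █  [on edge]
    (5,4)@(11, 9): e=[64,-12,12] → ·
    (2,5)@(5, 11): e=[0,44,20] → █  [on edge]
    (4,5)@(9, 11): e=[64,-4,4] → ·
    (1,6)@(3, 13): e=[0,52,12] → █  [on edge]
    (0,7)@(1, 15): e=[0,60,4] → █  [on edge]
  covered (12 px):
    · · · · · · · █ · · · ·
    · · · · · · █ · · · · ·
    · · · · · █ · · · · · ·
    · · · · █ █ · · · · · ·
    · · · █ █ · · · · · · ·
    · · █ █ · · · · · · · ·
    · █ █ · · · · · · · · ·
    █ · · · · · · · · · · ·
    · · · · · · · · · · · ·
T1:
  2·area = 48  (B↔C swapped to make it positive)
  edge (2, 16)→(14, 0): d=(12,-16) inclusive
  edge (14, 0)→(14, 4): d=(0,4) inclusive
  edge (14, 4)→(2, 16): d=(-12,12) inclusive
    (8,0)@(17, 1): e=[60,-12,0] → ·  [on edge]
    (6,1)@(13, 3): e=[20,4,24] → █
    (7,1)@(15, 3): e=[52,-4,0] → ·  [on edge]
    (5,2)@(11, 5): e=[12,12,24] → █
    (6,2)@(13, 5): e=[44,4,0] → █  [on edge]
    (7,2)@(15, 5): e=[76,-4,-24] → ·
    (4,3)@(9, 7): e=[4,20,24] → █
    (5,3)@(11, 7): e=[36,12,0] → █  [on edge]
    (6,3)@(13, 7): e=[68,4,-24] → ·
    (4,4)@(9, 9): e=[28,20,0] → █  [on edge]
    (5,4)@(11, 9): e=[60,12,-24] → ·
    (3,5)@(7, 11): e=[20,28,0] → █  [on edge]
    (2,6)@(5, 13): e=[12,36,0] → █  [on edge]
    (1,7)@(3, 15): e=[4,44,0] → █  [on edge]
    (0,8)@(1, 17): e=[-4,52,0] → ·  [on edge]
  covered (9 px):
    · · · · · · · · · · · ·
    · · · · · · █ · · · · ·
    · · · · · █ █ · · · · ·
    · · · · █ █ · · · · · ·
    · · · · █ · · · · · · ·
    · · · █ · · · · · · · ·
    · · █ · · · · · · · · ·
    · █ · · · · · · · · · ·
    · · · · · · · · · · · ·
T2:
  2·area = 32
  edge (20, 8)→(6, 6): d=(-14,-2) inclusive
  edge (6, 6)→(8, 4): d=(2,-2) inclusive
  edge (8, 4)→(20, 8): d=(12,4) inclusive
    (5,0)@(11, 1): e=[80,0,-48] → ·  [on edge]
    (2,1)@(5, 3): e=[40,-8,0] → ·  [on edge]
    (4,1)@(9, 3): e=[48,0,-16] → ·  [on edge]
    (3,2)@(7, 5): e=[16,0,16] → █  [on edge]
    (4,2)@(9, 5): e=[20,4,8] → █
    (5,2)@(11, 5): e=[24,8,0] → █  [on edge]
    (6,2)@(13, 5): e=[28,12,-8] → ·
    (2,3)@(5, 7): e=[-16,0,48] → ·  [on edge]
    (3,3)@(7, 7): e=[-12,4,40] → ·
    (4,3)@(9, 7): e=[-8,8,32] → ·
    (5,3)@(11, 7): e=[-4,12,24] → ·
    (6,3)@(13, 7): e=[0,16,16] → █  [on edge]
    (8,3)@(17, 7): e=[8,24,0] → █  [on edge]
    (1,4)@(3, 9): e=[-48,0,80] → ·  [on edge]
    (11,4)@(23, 9): e=[-8,40,0] → ·  [on edge]
    (0,5)@(1, 11): e=[-80,0,112] → ·  [on edge]
  covered (6 px):
    · · · · · · · · · · · ·
    · · · · · · · · · · · ·
    · · · █ █ █ · · · · · ·
    · · · · · · █ █ █ · · ·
    · · · · · · · · · · · ·
    · · · · · · · · · · · ·
    · · · · · · · · · · · ·
    · · · · · · · · · · · ·
    · · · · · · · · · · · ·
T3:
  2·area = 70  (B↔C swapped to make it positive)
  edge (19, 3)→(14, 8): d=(-5,5) inclusive
  edge (14, 8)→(8, 0): d=(-6,-8) inclusive
  edge (8, 0)→(19, 3): d=(11,3) inclusive
    (4,0)@(9, 1): e=[60,2,8] → █
    (5,0)@(11, 1): e=[50,18,2] → █
    (6,0)@(13, 1): e=[40,34,-4] → ·
    (10,0)@(21, 1): e=[0,98,-28] → ·  [on edge]
    (4,1)@(9, 3): e=[50,-10,30] → ·
    (5,1)@(11, 3): e=[40,6,24] → █
    (6,1)@(13, 3): e=[30,22,18] → █
    (7,1)@(15, 3): e=[20,38,12] → █
    (8,1)@(17, 3): e=[10,54,6] → █
    (9,1)@(19, 3): e=[0,70,0] → █  [on edge]
    (10,1)@(21, 3): e=[-10,86,-6] → ·
    (5,2)@(11, 5): e=[30,-6,46] → ·
    (8,2)@(17, 5): e=[0,42,28] → █  [on edge]
    (7,3)@(15, 7): e=[0,14,56] → █  [on edge]
    (6,4)@(13, 9): e=[0,-14,84] → ·  [on edge]
    (5,5)@(11, 11): e=[0,-42,112] → ·  [on edge]
    (4,6)@(9, 13): e=[0,-70,140] → ·  [on edge]
    (3,7)@(7, 15): e=[0,-98,168] → ·  [on edge]
    (2,8)@(5, 17): e=[0,-126,196] → ·  [on edge]
  covered (11 px):
    · · · · █ █ · · · · · ·
    · · · · · █ █ █ █ █ · ·
    · · · · · · █ █ █ · · ·
    · · · · · · · █ · · · ·
    · · · · · · · · · · · ·
    · · · · · · · · · · · ·
    · · · · · · · · · · · ·
    · · · · · · · · · · · ·
    · · · · · · · · · · · ·
T4:
  2·area = 64
  edge (4, 14)→(12, 6): d=(8,-8) inclusive
  edge (12, 6)→(22, 4): d=(10,-2) inclusive
  edge (22, 4)→(4, 14): d=(-18,10) inclusive
    (8,0)@(17, 1): e=[0,-40,104] → ·  [on edge]
    (7,1)@(15, 3): e=[0,-24,88] → ·  [on edge]
    (6,2)@(13, 5): e=[0,-8,72] → ·  [on edge]
    (8,2)@(17, 5): e=[32,0,32] → █  [on edge]
    (9,2)@(19, 5): e=[48,4,12] → █
    (10,2)@(21, 5): e=[64,8,-8] → ·
    (3,3)@(7, 7): e=[-32,0,96] → ·  [on edge]
    (5,3)@(11, 7): e=[0,8,56] → █  [on edge]
    (6,3)@(13, 7): e=[16,12,36] → █
    (7,3)@(15, 7): e=[32,16,16] → █
    (8,3)@(17, 7): e=[48,20,-4] → ·
    (9,3)@(19, 7): e=[64,24,-24] → ·
    (4,4)@(9, 9): e=[0,24,40] → █  [on edge]
    (6,4)@(13, 9): e=[32,32,0] → █  [on edge]
    (3,5)@(7, 11): e=[0,40,24] → █  [on edge]
    (2,6)@(5, 13): e=[0,56,8] → █  [on edge]
    (1,7)@(3, 15): e=[0,72,-8] → ·  [on edge]
    (0,8)@(1, 17): e=[0,88,-24] → ·  [on edge]
  covered (11 px):
    · · · · · · · · · · · ·
    · · · · · · · · · · · ·
    · · · · · · · · █ █ · ·
    · · · · · █ █ █ · · · ·
    · · · · █ █ █ · · · · ·
    · · · █ █ · · · · · · ·
    · · █ · · · · · · · · ·
    · · · · · · · · · · · ·
    · · · · · · · · · · · ·

Result: 49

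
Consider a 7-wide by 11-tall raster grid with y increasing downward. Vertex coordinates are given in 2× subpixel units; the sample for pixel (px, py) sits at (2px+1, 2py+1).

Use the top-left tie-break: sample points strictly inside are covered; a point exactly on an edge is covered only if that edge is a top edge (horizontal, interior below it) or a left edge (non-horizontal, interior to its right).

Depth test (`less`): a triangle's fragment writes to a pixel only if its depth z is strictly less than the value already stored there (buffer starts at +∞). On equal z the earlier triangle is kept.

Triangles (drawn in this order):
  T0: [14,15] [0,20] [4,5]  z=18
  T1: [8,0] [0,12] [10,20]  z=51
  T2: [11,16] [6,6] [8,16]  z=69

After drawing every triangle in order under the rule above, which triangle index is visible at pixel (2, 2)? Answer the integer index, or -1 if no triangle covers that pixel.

T0:
  2·area = 190
  edge (14, 15)→(0, 20): d=(-14,5) right/bottom  bias=-1
  edge (0, 20)→(4, 5): d=(4,-15) top-left  bias=+0
  edge (4, 5)→(14, 15): d=(10,10) right/bottom  bias=-1
    (2,3)@(5, 7): e=[157,23,10] → #
    (3,3)@(7, 7): e=[147,53,-10] → ·
    (1,4)@(3, 9): e=[139,1,50] → #
    (3,4)@(7, 9): e=[119,61,10] → #
    (4,4)@(9, 9): e=[109,91,-10] → ·
    (1,5)@(3, 11): e=[111,9,70] → #
    (4,5)@(9, 11): e=[81,99,10] → #
    (5,5)@(11, 11): e=[71,129,-10] → ·
    (1,6)@(3, 13): e=[83,17,90] → #
    (5,6)@(11, 13): e=[43,137,10] → #
    (6,6)@(13, 13): e=[33,167,-10] → ·
    (1,7)@(3, 15): e=[55,25,110] → #
  covered (24 px):
    · · · · · · ·
    · · · · · · ·
    · · · · · · ·
    · · # · · · ·
    · # # # · · ·
    · # # # # · ·
    · # # # # # ·
    · # # # # # #
    # # # # · · ·
    # · · · · · ·
    · · · · · · ·
T1:
  2·area = 184  (B↔C swapped to make it positive)
  edge (8, 0)→(10, 20): d=(2,20) right/bottom  bias=-1
  edge (10, 20)→(0, 12): d=(-10,-8) top-left  bias=+0
  edge (0, 12)→(8, 0): d=(8,-12) top-left  bias=+0
    (3,1)@(7, 3): e=[26,146,12] → #
    (4,1)@(9, 3): e=[-14,162,36] → ·
    (2,2)@(5, 5): e=[70,110,4] → #
    (4,2)@(9, 5): e=[-10,142,52] → ·
    (2,3)@(5, 7): e=[74,90,20] → #
    (4,3)@(9, 7): e=[-6,122,68] → ·
    (1,4)@(3, 9): e=[118,54,12] → #
    (4,4)@(9, 9): e=[-2,102,84] → ·
    (0,5)@(1, 11): e=[162,18,4] → #
    (4,5)@(9, 11): e=[2,82,100] → #
    (5,5)@(11, 11): e=[-38,98,124] → ·
    (0,6)@(1, 13): e=[166,-2,20] → ·
  covered (23 px):
    · · · · · · ·
    · · · # · · ·
    · · # # · · ·
    · · # # · · ·
    · # # # · · ·
    # # # # # · ·
    · # # # # · ·
    · · # # # · ·
    · · · # # · ·
    · · · · # · ·
    · · · · · · ·
T2:
  2·area = 30  (B↔C swapped to make it positive)
  edge (11, 16)→(8, 16): d=(-3,0) right/bottom  bias=-1
  edge (8, 16)→(6, 6): d=(-2,-10) top-left  bias=+0
  edge (6, 6)→(11, 16): d=(5,10) right/bottom  bias=-1
    (2,0)@(5, 1): e=[45,0,-15] → ·  [on edge]
    (3,4)@(7, 9): e=[21,4,5] → #
    (4,4)@(9, 9): e=[21,24,-15] → ·
    (3,5)@(7, 11): e=[15,0,15] → #  [on edge]
    (4,5)@(9, 11): e=[15,20,-5] → ·
    (3,6)@(7, 13): e=[9,-4,25] → ·
    (4,6)@(9, 13): e=[9,16,5] → #
    (5,6)@(11, 13): e=[9,36,-15] → ·
    (4,7)@(9, 15): e=[3,12,15] → #
    (5,7)@(11, 15): e=[3,32,-5] → ·
    (4,8)@(9, 17): e=[-3,8,25] → ·
    (4,10)@(9, 21): e=[-15,0,45] → ·  [on edge]
  covered (4 px):
    · · · · · · ·
    · · · · · · ·
    · · · · · · ·
    · · · · · · ·
    · · · # · · ·
    · · · # · · ·
    · · · · # · ·
    · · · · # · ·
    · · · · · · ·
    · · · · · · ·
    · · · · · · ·

Z-buffer (winner per pixel, '.' = empty):
  . . . . . . .
  . . . 1 . . .
  . . 1 1 . . .
  . . 0 1 . . .
  . 0 0 0 . . .
  1 0 0 0 0 . .
  . 0 0 0 0 0 .
  . 0 0 0 0 0 0
  0 0 0 0 1 . .
  0 . . . 1 . .
  . . . . . . .

Result: 1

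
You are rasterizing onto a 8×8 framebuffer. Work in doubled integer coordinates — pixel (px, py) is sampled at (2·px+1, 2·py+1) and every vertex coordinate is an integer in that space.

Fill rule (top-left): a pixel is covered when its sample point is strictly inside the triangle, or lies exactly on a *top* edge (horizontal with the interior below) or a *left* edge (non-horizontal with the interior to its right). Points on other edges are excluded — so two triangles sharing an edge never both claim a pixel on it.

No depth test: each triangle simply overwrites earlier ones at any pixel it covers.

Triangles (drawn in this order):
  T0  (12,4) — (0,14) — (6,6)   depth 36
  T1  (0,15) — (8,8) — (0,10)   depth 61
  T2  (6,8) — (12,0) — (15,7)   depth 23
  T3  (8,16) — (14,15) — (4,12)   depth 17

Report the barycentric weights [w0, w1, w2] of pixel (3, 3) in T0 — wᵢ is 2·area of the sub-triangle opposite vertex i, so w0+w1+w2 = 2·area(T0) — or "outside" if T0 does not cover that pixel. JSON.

T0:
  2·area = 36
  edge (12, 4)→(0, 14): d=(-12,10) right/bottom  bias=-1
  edge (0, 14)→(6, 6): d=(6,-8) top-left  bias=+0
  edge (6, 6)→(12, 4): d=(6,-2) top-left  bias=+0
    (7,1)@(15, 3): e=[-18,54,0] → .  [on edge]
    (4,2)@(9, 5): e=[18,18,0] → X  [on edge]
    (5,2)@(11, 5): e=[-2,34,4] → .
    (1,3)@(3, 7): e=[54,-18,0] → .  [on edge]
    (3,3)@(7, 7): e=[14,14,8] → X
    (4,3)@(9, 7): e=[-6,30,12] → .
    (2,4)@(5, 9): e=[10,10,16] → X
    (3,4)@(7, 9): e=[-10,26,20] → .
    (1,5)@(3, 11): e=[6,6,24] → X
    (2,5)@(5, 11): e=[-14,22,28] → .
    (0,6)@(1, 13): e=[2,2,32] → X
    (1,6)@(3, 13): e=[-18,18,36] → .
  covered (5 px):
    . . . . . . . .
    . . . . . . . .
    . . . . X . . .
    . . . X . . . .
    . . X . . . . .
    . X . . . . . .
    X . . . . . . .
    . . . . . . . .
T1:
  2·area = 40  (B↔C swapped to make it positive)
  edge (0, 15)→(0, 10): d=(0,-5) top-left  bias=+0
  edge (0, 10)→(8, 8): d=(8,-2) top-left  bias=+0
  edge (8, 8)→(0, 15): d=(-8,7) right/bottom  bias=-1
    (2,4)@(5, 9): e=[25,2,13] → X
    (3,4)@(7, 9): e=[35,6,-1] → .
    (0,5)@(1, 11): e=[5,10,25] → X
    (1,5)@(3, 11): e=[15,14,11] → X
    (2,5)@(5, 11): e=[25,18,-3] → .
    (0,6)@(1, 13): e=[5,26,9] → X
    (1,6)@(3, 13): e=[15,30,-5] → .
    (0,7)@(1, 15): e=[5,42,-7] → .
  covered (4 px):
    . . . . . . . .
    . . . . . . . .
    . . . . . . . .
    . . . . . . . .
    . . X . . . . .
    X X . . . . . .
    X . . . . . . .
    . . . . . . . .
T2:
  2·area = 66
  edge (6, 8)→(12, 0): d=(6,-8) top-left  bias=+0
  edge (12, 0)→(15, 7): d=(3,7) right/bottom  bias=-1
  edge (15, 7)→(6, 8): d=(-9,1) right/bottom  bias=-1
    (5,1)@(11, 3): e=[10,16,40] → X
    (6,1)@(13, 3): e=[26,2,38] → X
    (7,1)@(15, 3): e=[42,-12,36] → .
    (4,2)@(9, 5): e=[6,36,24] → X
    (7,2)@(15, 5): e=[54,-6,18] → .
    (3,3)@(7, 7): e=[2,56,8] → X
    (7,3)@(15, 7): e=[66,0,0] → .  [on edge]
    (3,4)@(7, 9): e=[14,62,-10] → .
    (4,4)@(9, 9): e=[30,48,-12] → .
    (5,4)@(11, 9): e=[46,34,-14] → .
    (6,4)@(13, 9): e=[62,20,-16] → .
  covered (9 px):
    . . . . . . . .
    . . . . . X X .
    . . . . X X X .
    . . . X X X X .
    . . . . . . . .
    . . . . . . . .
    . . . . . . . .
    . . . . . . . .
T3:
  2·area = 28  (B↔C swapped to make it positive)
  edge (8, 16)→(4, 12): d=(-4,-4) top-left  bias=+0
  edge (4, 12)→(14, 15): d=(10,3) right/bottom  bias=-1
  edge (14, 15)→(8, 16): d=(-6,1) right/bottom  bias=-1
    (0,4)@(1, 9): e=[0,-21,49] → .  [on edge]
    (1,5)@(3, 11): e=[0,-7,35] → .  [on edge]
    (2,6)@(5, 13): e=[0,7,21] → X  [on edge]
    (3,6)@(7, 13): e=[8,1,19] → X
    (4,6)@(9, 13): e=[16,-5,17] → .
    (2,7)@(5, 15): e=[-8,27,9] → .
    (3,7)@(7, 15): e=[0,21,7] → X  [on edge]
    (4,7)@(9, 15): e=[8,15,5] → X
    (5,7)@(11, 15): e=[16,9,3] → X
    (6,7)@(13, 15): e=[24,3,1] → X
    (7,7)@(15, 15): e=[32,-3,-1] → .
  covered (6 px):
    . . . . . . . .
    . . . . . . . .
    . . . . . . . .
    . . . . . . . .
    . . . . . . . .
    . . . . . . . .
    . . X X . . . .
    . . . X X X X .

Answer: [14,8,14]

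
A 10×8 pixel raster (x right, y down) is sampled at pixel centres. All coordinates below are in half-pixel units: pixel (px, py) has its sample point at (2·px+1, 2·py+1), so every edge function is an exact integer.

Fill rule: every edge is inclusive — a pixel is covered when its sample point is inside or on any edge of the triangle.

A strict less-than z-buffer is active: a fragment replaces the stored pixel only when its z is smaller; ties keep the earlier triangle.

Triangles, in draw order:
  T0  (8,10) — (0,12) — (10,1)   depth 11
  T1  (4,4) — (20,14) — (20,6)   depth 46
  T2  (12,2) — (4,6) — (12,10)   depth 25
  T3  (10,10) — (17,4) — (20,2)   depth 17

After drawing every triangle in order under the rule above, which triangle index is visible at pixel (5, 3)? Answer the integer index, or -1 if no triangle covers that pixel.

T0:
  2·area = 68
  edge (8, 10)→(0, 12): d=(-8,2) inclusive
  edge (0, 12)→(10, 1): d=(10,-11) inclusive
  edge (10, 1)→(8, 10): d=(-2,9) inclusive
    (4,1)@(9, 3): e=[54,9,5] → X
    (5,1)@(11, 3): e=[50,31,-13] → .
    (3,2)@(7, 5): e=[42,7,19] → X
    (5,2)@(11, 5): e=[34,51,-17] → .
    (2,3)@(5, 7): e=[30,5,33] → X
    (4,3)@(9, 7): e=[22,49,-3] → .
    (1,4)@(3, 9): e=[18,3,47] → X
    (4,4)@(9, 9): e=[6,69,-7] → .
    (0,5)@(1, 11): e=[6,1,61] → X
    (2,5)@(5, 11): e=[-2,45,25] → .
    (3,5)@(7, 11): e=[-6,67,7] → .
    (0,6)@(1, 13): e=[-10,21,57] → .
  covered (10 px):
    . . . . . . . . . .
    . . . . X . . . . .
    . . . X X . . . . .
    . . X X . . . . . .
    . X X X . . . . . .
    X X . . . . . . . .
    . . . . . . . . . .
    . . . . . . . . . .
T1:
  2·area = 128  (B↔C swapped to make it positive)
  edge (4, 4)→(20, 6): d=(16,2) inclusive
  edge (20, 6)→(20, 14): d=(0,8) inclusive
  edge (20, 14)→(4, 4): d=(-16,-10) inclusive
    (3,2)@(7, 5): e=[10,104,14] → X
    (4,2)@(9, 5): e=[6,88,34] → X
    (5,2)@(11, 5): e=[2,72,54] → X
    (6,2)@(13, 5): e=[-2,56,74] → .
    (3,3)@(7, 7): e=[42,104,-18] → .
    (4,3)@(9, 7): e=[38,88,2] → X
    (6,3)@(13, 7): e=[30,56,42] → X
    (7,3)@(15, 7): e=[26,40,62] → X
    (8,3)@(17, 7): e=[22,24,82] → X
    (9,3)@(19, 7): e=[18,8,102] → X
    (4,4)@(9, 9): e=[70,88,-30] → .
    (5,4)@(11, 9): e=[66,72,-10] → .
  covered (16 px):
    . . . . . . . . . .
    . . . . . . . . . .
    . . . X X X . . . .
    . . . . X X X X X X
    . . . . . . X X X X
    . . . . . . . . X X
    . . . . . . . . . X
    . . . . . . . . . .
T2:
  2·area = 64  (B↔C swapped to make it positive)
  edge (12, 2)→(12, 10): d=(0,8) inclusive
  edge (12, 10)→(4, 6): d=(-8,-4) inclusive
  edge (4, 6)→(12, 2): d=(8,-4) inclusive
    (5,1)@(11, 3): e=[8,52,4] → X
    (6,1)@(13, 3): e=[-8,60,12] → .
    (3,2)@(7, 5): e=[40,20,4] → X
    (4,2)@(9, 5): e=[24,28,12] → X
    (6,2)@(13, 5): e=[-8,44,28] → .
    (3,3)@(7, 7): e=[40,4,20] → X
    (6,3)@(13, 7): e=[-8,28,44] → .
    (3,4)@(7, 9): e=[40,-12,36] → .
    (4,4)@(9, 9): e=[24,-4,44] → .
    (5,4)@(11, 9): e=[8,4,52] → X
    (6,4)@(13, 9): e=[-8,12,60] → .
    (5,5)@(11, 11): e=[8,-12,68] → .
  covered (8 px):
    . . . . . . . . . .
    . . . . . X . . . .
    . . . X X X . . . .
    . . . X X X . . . .
    . . . . . X . . . .
    . . . . . . . . . .
    . . . . . . . . . .
    . . . . . . . . . .
T3:
  2·area = 4
  edge (10, 10)→(17, 4): d=(7,-6) inclusive
  edge (17, 4)→(20, 2): d=(3,-2) inclusive
  edge (20, 2)→(10, 10): d=(-10,8) inclusive
  covered (0 px):
    . . . . . . . . . .
    . . . . . . . . . .
    . . . . . . . . . .
    . . . . . . . . . .
    . . . . . . . . . .
    . . . . . . . . . .
    . . . . . . . . . .
    . . . . . . . . . .

Z-buffer (winner per pixel, '.' = empty):
  . . . . . . . . . .
  . . . . 0 2 . . . .
  . . . 0 0 2 . . . .
  . . 0 0 2 2 1 1 1 1
  . 0 0 0 . 2 1 1 1 1
  0 0 . . . . . . 1 1
  . . . . . . . . . 1
  . . . . . . . . . .

Answer: 2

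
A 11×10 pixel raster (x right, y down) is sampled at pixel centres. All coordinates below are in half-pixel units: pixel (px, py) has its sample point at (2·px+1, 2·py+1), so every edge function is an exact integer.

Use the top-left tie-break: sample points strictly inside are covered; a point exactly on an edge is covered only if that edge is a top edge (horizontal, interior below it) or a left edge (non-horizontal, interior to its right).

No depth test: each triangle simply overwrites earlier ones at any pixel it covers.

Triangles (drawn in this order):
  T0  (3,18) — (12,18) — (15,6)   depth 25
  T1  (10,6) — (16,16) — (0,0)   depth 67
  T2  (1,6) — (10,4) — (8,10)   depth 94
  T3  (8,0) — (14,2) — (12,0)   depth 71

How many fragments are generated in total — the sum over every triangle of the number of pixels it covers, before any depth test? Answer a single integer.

T0:
  2·area = 108  (B↔C swapped to make it positive)
  edge (3, 18)→(15, 6): d=(12,-12) top-left  bias=+0
  edge (15, 6)→(12, 18): d=(-3,12) right/bottom  bias=-1
  edge (12, 18)→(3, 18): d=(-9,0) right/bottom  bias=-1
    (6,4)@(13, 9): e=[12,15,81] → X
    (7,4)@(15, 9): e=[36,-9,81] → .
    (5,5)@(11, 11): e=[12,33,63] → X
    (7,5)@(15, 11): e=[60,-15,63] → .
    (4,6)@(9, 13): e=[12,51,45] → X
    (7,6)@(15, 13): e=[84,-21,45] → .
    (3,7)@(7, 15): e=[12,69,27] → X
    (6,7)@(13, 15): e=[84,-3,27] → .
    (2,8)@(5, 17): e=[12,87,9] → X
    (6,8)@(13, 17): e=[108,-9,9] → .
    (2,9)@(5, 19): e=[36,81,-9] → .
    (3,9)@(7, 19): e=[60,57,-9] → .
  covered (13 px):
    . . . . . . . . . . .
    . . . . . . . . . . .
    . . . . . . . . . . .
    . . . . . . . . . . .
    . . . . . . X . . . .
    . . . . . X X . . . .
    . . . . X X X . . . .
    . . . X X X . . . . .
    . . X X X X . . . . .
    . . . . . . . . . . .
T1:
  2·area = 64
  edge (10, 6)→(16, 16): d=(6,10) right/bottom  bias=-1
  edge (16, 16)→(0, 0): d=(-16,-16) top-left  bias=+0
  edge (0, 0)→(10, 6): d=(10,6) right/bottom  bias=-1
    (0,0)@(1, 1): e=[60,0,4] → X  [on edge]
    (1,0)@(3, 1): e=[40,32,-8] → .
    (3,0)@(7, 1): e=[0,96,-32] → .  [on edge]
    (0,1)@(1, 3): e=[72,-32,24] → .
    (1,1)@(3, 3): e=[52,0,12] → X  [on edge]
    (2,1)@(5, 3): e=[32,32,0] → .  [on edge]
    (1,2)@(3, 5): e=[64,-32,32] → .
    (2,2)@(5, 5): e=[44,0,20] → X  [on edge]
    (3,2)@(7, 5): e=[24,32,8] → X
    (4,2)@(9, 5): e=[4,64,-4] → .
    (2,3)@(5, 7): e=[56,-32,40] → .
    (3,3)@(7, 7): e=[36,0,28] → X  [on edge]
    (4,4)@(9, 9): e=[28,0,36] → X  [on edge]
    (7,4)@(15, 9): e=[-32,96,0] → .  [on edge]
    (5,5)@(11, 11): e=[20,0,44] → X  [on edge]
    (6,5)@(13, 11): e=[0,32,32] → .  [on edge]
    (6,6)@(13, 13): e=[12,0,52] → X  [on edge]
    (7,7)@(15, 15): e=[4,0,60] → X  [on edge]
    (8,8)@(17, 17): e=[-4,0,68] → .  [on edge]
    (9,9)@(19, 19): e=[-12,0,76] → .  [on edge]
  covered (11 px):
    X . . . . . . . . . .
    . X . . . . . . . . .
    . . X X . . . . . . .
    . . . X X . . . . . .
    . . . . X X . . . . .
    . . . . . X . . . . .
    . . . . . . X . . . .
    . . . . . . . X . . .
    . . . . . . . . . . .
    . . . . . . . . . . .
T2:
  2·area = 50
  edge (1, 6)→(10, 4): d=(9,-2) top-left  bias=+0
  edge (10, 4)→(8, 10): d=(-2,6) right/bottom  bias=-1
  edge (8, 10)→(1, 6): d=(-7,-4) top-left  bias=+0
    (5,0)@(11, 1): e=[-25,0,75] → .  [on edge]
    (3,2)@(7, 5): e=[3,16,31] → X
    (4,2)@(9, 5): e=[7,4,39] → X
    (5,2)@(11, 5): e=[11,-8,47] → .
    (1,3)@(3, 7): e=[13,36,1] → X
    (2,3)@(5, 7): e=[17,24,9] → X
    (4,3)@(9, 7): e=[25,0,25] → .  [on edge]
    (1,4)@(3, 9): e=[31,32,-13] → .
    (2,4)@(5, 9): e=[35,20,-5] → .
    (3,4)@(7, 9): e=[39,8,3] → X
    (4,4)@(9, 9): e=[43,-4,11] → .
    (3,5)@(7, 11): e=[57,4,-11] → .
    (3,6)@(7, 13): e=[75,0,-25] → .  [on edge]
    (2,9)@(5, 19): e=[125,0,-75] → .  [on edge]
  covered (6 px):
    . . . . . . . . . . .
    . . . . . . . . . . .
    . . . X X . . . . . .
    . X X X . . . . . . .
    . . . X . . . . . . .
    . . . . . . . . . . .
    . . . . . . . . . . .
    . . . . . . . . . . .
    . . . . . . . . . . .
    . . . . . . . . . . .
T3:
  2·area = 8  (B↔C swapped to make it positive)
  edge (8, 0)→(12, 0): d=(4,0) top-left  bias=+0
  edge (12, 0)→(14, 2): d=(2,2) right/bottom  bias=-1
  edge (14, 2)→(8, 0): d=(-6,-2) top-left  bias=+0
    (5,0)@(11, 1): e=[4,4,0] → X  [on edge]
    (6,0)@(13, 1): e=[4,0,4] → .  [on edge]
    (5,1)@(11, 3): e=[12,8,-12] → .
    (7,1)@(15, 3): e=[12,0,-4] → .  [on edge]
    (8,1)@(17, 3): e=[12,-4,0] → .  [on edge]
    (8,2)@(17, 5): e=[20,0,-12] → .  [on edge]
    (9,3)@(19, 7): e=[28,0,-20] → .  [on edge]
    (10,4)@(21, 9): e=[36,0,-28] → .  [on edge]
  covered (1 px):
    . . . . . X . . . . .
    . . . . . . . . . . .
    . . . . . . . . . . .
    . . . . . . . . . . .
    . . . . . . . . . . .
    . . . . . . . . . . .
    . . . . . . . . . . .
    . . . . . . . . . . .
    . . . . . . . . . . .
    . . . . . . . . . . .

Final: 31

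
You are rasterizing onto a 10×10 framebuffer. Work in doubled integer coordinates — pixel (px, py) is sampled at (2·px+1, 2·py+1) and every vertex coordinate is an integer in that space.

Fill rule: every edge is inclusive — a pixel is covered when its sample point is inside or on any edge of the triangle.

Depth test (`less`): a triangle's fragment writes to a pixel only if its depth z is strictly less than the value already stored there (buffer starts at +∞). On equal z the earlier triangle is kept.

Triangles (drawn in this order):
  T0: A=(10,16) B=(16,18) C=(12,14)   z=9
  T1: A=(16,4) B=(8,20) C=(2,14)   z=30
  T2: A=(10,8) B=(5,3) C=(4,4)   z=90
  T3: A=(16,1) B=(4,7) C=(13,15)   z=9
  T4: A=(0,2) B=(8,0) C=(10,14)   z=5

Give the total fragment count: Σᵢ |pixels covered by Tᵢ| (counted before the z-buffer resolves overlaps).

T0:
  2·area = 16  (B↔C swapped to make it positive)
  edge (10, 16)→(12, 14): d=(2,-2) inclusive
  edge (12, 14)→(16, 18): d=(4,4) inclusive
  edge (16, 18)→(10, 16): d=(-6,-2) inclusive
    (0,1)@(1, 3): e=[-44,0,60] → ·  [on edge]
    (1,2)@(3, 5): e=[-36,0,52] → ·  [on edge]
    (2,3)@(5, 7): e=[-28,0,44] → ·  [on edge]
    (9,3)@(19, 7): e=[0,-56,72] → ·  [on edge]
    (3,4)@(7, 9): e=[-20,0,36] → ·  [on edge]
    (8,4)@(17, 9): e=[0,-40,56] → ·  [on edge]
    (4,5)@(9, 11): e=[-12,0,28] → ·  [on edge]
    (7,5)@(15, 11): e=[0,-24,40] → ·  [on edge]
    (0,6)@(1, 13): e=[-24,40,0] → ·  [on edge]
    (5,6)@(11, 13): e=[-4,0,20] → ·  [on edge]
    (6,6)@(13, 13): e=[0,-8,24] → ·  [on edge]
    (3,7)@(7, 15): e=[-8,24,0] → ·  [on edge]
    (5,7)@(11, 15): e=[0,8,8] → █  [on edge]
    (6,7)@(13, 15): e=[4,0,12] → █  [on edge]
    (4,8)@(9, 17): e=[0,24,-8] → ·  [on edge]
    (6,8)@(13, 17): e=[8,8,0] → █  [on edge]
    (7,8)@(15, 17): e=[12,0,4] → █  [on edge]
    (3,9)@(7, 19): e=[0,40,-24] → ·  [on edge]
    (8,9)@(17, 19): e=[20,0,-4] → ·  [on edge]
    (9,9)@(19, 19): e=[24,-8,0] → ·  [on edge]
  covered (4 px):
    · · · · · · · · · ·
    · · · · · · · · · ·
    · · · · · · · · · ·
    · · · · · · · · · ·
    · · · · · · · · · ·
    · · · · · · · · · ·
    · · · · · · · · · ·
    · · · · · █ █ · · ·
    · · · · · · █ █ · ·
    · · · · · · · · · ·
T1:
  2·area = 144
  edge (16, 4)→(8, 20): d=(-8,16) inclusive
  edge (8, 20)→(2, 14): d=(-6,-6) inclusive
  edge (2, 14)→(16, 4): d=(14,-10) inclusive
    (7,2)@(15, 5): e=[8,132,4] → █
    (8,2)@(17, 5): e=[-24,144,24] → ·
    (6,3)@(13, 7): e=[24,108,12] → █
    (7,3)@(15, 7): e=[-8,120,32] → ·
    (4,4)@(9, 9): e=[72,72,0] → █  [on edge]
    (5,4)@(11, 9): e=[40,84,20] → █
    (7,4)@(15, 9): e=[-24,108,60] → ·
    (3,5)@(7, 11): e=[88,48,8] → █
    (6,5)@(13, 11): e=[-8,84,68] → ·
    (0,6)@(1, 13): e=[168,0,-24] → ·  [on edge]
    (2,6)@(5, 13): e=[104,24,16] → █
    (6,6)@(13, 13): e=[-24,72,96] → ·
    (1,7)@(3, 15): e=[120,0,24] → █  [on edge]
    (2,8)@(5, 17): e=[72,0,72] → █  [on edge]
    (3,9)@(7, 19): e=[24,0,120] → █  [on edge]
  covered (20 px):
    · · · · · · · · · ·
    · · · · · · · · · ·
    · · · · · · · █ · ·
    · · · · · · █ · · ·
    · · · · █ █ █ · · ·
    · · · █ █ █ · · · ·
    · · █ █ █ █ · · · ·
    · █ █ █ █ · · · · ·
    · · █ █ █ · · · · ·
    · · · █ · · · · · ·
T2:
  2·area = 10  (B↔C swapped to make it positive)
  edge (10, 8)→(4, 4): d=(-6,-4) inclusive
  edge (4, 4)→(5, 3): d=(1,-1) inclusive
  edge (5, 3)→(10, 8): d=(5,5) inclusive
    (1,0)@(3, 1): e=[14,-4,0] → ·  [on edge]
    (3,0)@(7, 1): e=[30,0,-20] → ·  [on edge]
    (2,1)@(5, 3): e=[10,0,0] → █  [on edge]
    (3,1)@(7, 3): e=[18,2,-10] → ·
    (1,2)@(3, 5): e=[-10,0,20] → ·  [on edge]
    (2,2)@(5, 5): e=[-2,2,10] → ·
    (3,2)@(7, 5): e=[6,4,0] → █  [on edge]
    (4,2)@(9, 5): e=[14,6,-10] → ·
    (0,3)@(1, 7): e=[-30,0,40] → ·  [on edge]
    (3,3)@(7, 7): e=[-6,6,10] → ·
    (4,3)@(9, 7): e=[2,8,0] → █  [on edge]
    (5,3)@(11, 7): e=[10,10,-10] → ·
    (5,4)@(11, 9): e=[-2,12,0] → ·  [on edge]
    (6,5)@(13, 11): e=[-6,16,0] → ·  [on edge]
    (7,6)@(15, 13): e=[-10,20,0] → ·  [on edge]
    (8,7)@(17, 15): e=[-14,24,0] → ·  [on edge]
    (9,8)@(19, 17): e=[-18,28,0] → ·  [on edge]
  covered (3 px):
    · · · · · · · · · ·
    · · █ · · · · · · ·
    · · · █ · · · · · ·
    · · · · █ · · · · ·
    · · · · · · · · · ·
    · · · · · · · · · ·
    · · · · · · · · · ·
    · · · · · · · · · ·
    · · · · · · · · · ·
    · · · · · · · · · ·
T3:
  2·area = 150  (B↔C swapped to make it positive)
  edge (16, 1)→(13, 15): d=(-3,14) inclusive
  edge (13, 15)→(4, 7): d=(-9,-8) inclusive
  edge (4, 7)→(16, 1): d=(12,-6) inclusive
    (6,1)@(13, 3): e=[36,108,6] → █
    (7,1)@(15, 3): e=[8,124,18] → █
    (8,1)@(17, 3): e=[-20,140,30] → ·
    (4,2)@(9, 5): e=[86,58,6] → █
    (5,2)@(11, 5): e=[58,74,18] → █
    (8,2)@(17, 5): e=[-26,122,54] → ·
    (2,3)@(5, 7): e=[136,8,6] → █
    (3,3)@(7, 7): e=[108,24,18] → █
    (7,3)@(15, 7): e=[-4,88,66] → ·
    (2,4)@(5, 9): e=[130,-10,30] → ·
    (3,4)@(7, 9): e=[102,6,42] → █
    (7,4)@(15, 9): e=[-10,70,90] → ·
    (6,7)@(13, 15): e=[0,0,150] → █  [on edge]
  covered (21 px):
    · · · · · · · · · ·
    · · · · · · █ █ · ·
    · · · · █ █ █ █ · ·
    · · █ █ █ █ █ · · ·
    · · · █ █ █ █ · · ·
    · · · · █ █ █ · · ·
    · · · · · █ █ · · ·
    · · · · · · █ · · ·
    · · · · · · · · · ·
    · · · · · · · · · ·
T4:
  2·area = 116
  edge (0, 2)→(8, 0): d=(8,-2) inclusive
  edge (8, 0)→(10, 14): d=(2,14) inclusive
  edge (10, 14)→(0, 2): d=(-10,-12) inclusive
    (2,0)@(5, 1): e=[2,44,70] → █
    (3,0)@(7, 1): e=[6,16,94] → █
    (4,0)@(9, 1): e=[10,-12,118] → ·
    (0,1)@(1, 3): e=[10,104,2] → █
    (1,1)@(3, 3): e=[14,76,26] → █
    (4,1)@(9, 3): e=[26,-8,98] → ·
    (0,2)@(1, 5): e=[26,108,-18] → ·
    (1,2)@(3, 5): e=[30,80,6] → █
    (4,2)@(9, 5): e=[42,-4,78] → ·
    (1,3)@(3, 7): e=[46,84,-14] → ·
    (2,3)@(5, 7): e=[50,56,10] → █
    (4,3)@(9, 7): e=[58,0,58] → █  [on edge]
  covered (15 px):
    · · █ █ · · · · · ·
    █ █ █ █ · · · · · ·
    · █ █ █ · · · · · ·
    · · █ █ █ · · · · ·
    · · · █ █ · · · · ·
    · · · · █ · · · · ·
    · · · · · · · · · ·
    · · · · · · · · · ·
    · · · · · · · · · ·
    · · · · · · · · · ·

Answer: 63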